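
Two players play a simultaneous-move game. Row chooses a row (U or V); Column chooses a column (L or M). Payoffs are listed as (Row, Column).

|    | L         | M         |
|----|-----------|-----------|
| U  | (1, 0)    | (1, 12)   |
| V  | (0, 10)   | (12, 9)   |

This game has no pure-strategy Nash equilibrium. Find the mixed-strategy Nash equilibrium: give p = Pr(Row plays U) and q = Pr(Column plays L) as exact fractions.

In a mixed NE each player is indifferent between their pure strategies, so the opponent's mix sets the indifference.
Column indifferent between L and M: p·0 + (1−p)·10 = p·12 + (1−p)·9 ⟹ 10 + (-10)p = 9 + 3p ⟹ p = 1/13.
Row indifferent between U and V: q·1 + (1−q)·1 = q·0 + (1−q)·12 ⟹ 1 + 0q = 12 + (-12)q ⟹ q = 11/12.

p = 1/13, q = 11/12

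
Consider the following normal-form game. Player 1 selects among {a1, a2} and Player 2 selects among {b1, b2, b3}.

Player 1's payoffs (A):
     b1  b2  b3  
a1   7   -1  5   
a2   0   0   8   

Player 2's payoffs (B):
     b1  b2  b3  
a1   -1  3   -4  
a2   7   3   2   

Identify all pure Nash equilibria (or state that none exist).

Check mutual best responses: a cell is a NE iff neither player can gain by unilaterally deviating.
Player 1's best responses — vs b1: a1 (payoff 7); vs b2: a2 (payoff 0); vs b3: a2 (payoff 8).
Player 2's best responses — vs a1: b2 (payoff 3); vs a2: b1 (payoff 7).
No cell has both players best-responding. For instance, Player 1's best reply to b3 is a2, but against a2 Player 2 prefers b1 over b3.

No pure-strategy Nash equilibrium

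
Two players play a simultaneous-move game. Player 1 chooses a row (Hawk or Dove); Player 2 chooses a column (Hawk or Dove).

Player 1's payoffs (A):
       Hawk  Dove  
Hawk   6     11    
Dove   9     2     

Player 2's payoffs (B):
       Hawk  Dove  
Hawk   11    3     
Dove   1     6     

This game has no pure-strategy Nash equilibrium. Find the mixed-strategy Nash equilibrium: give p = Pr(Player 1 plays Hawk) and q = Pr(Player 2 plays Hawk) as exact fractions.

Each player's mixing probability is pinned down by making the *other* player indifferent.
Player 2 indifferent between Hawk and Dove: p·11 + (1−p)·1 = p·3 + (1−p)·6 ⟹ 1 + 10p = 6 + (-3)p ⟹ p = 5/13.
Player 1 indifferent between Hawk and Dove: q·6 + (1−q)·11 = q·9 + (1−q)·2 ⟹ 11 + (-5)q = 2 + 7q ⟹ q = 3/4.

p = 5/13, q = 3/4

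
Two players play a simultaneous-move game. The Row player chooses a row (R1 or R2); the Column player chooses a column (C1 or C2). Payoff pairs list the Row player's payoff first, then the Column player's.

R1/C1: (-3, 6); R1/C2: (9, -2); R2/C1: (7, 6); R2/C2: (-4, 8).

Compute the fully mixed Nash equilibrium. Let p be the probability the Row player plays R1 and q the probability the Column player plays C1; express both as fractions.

In a mixed NE each player is indifferent between their pure strategies, so the opponent's mix sets the indifference.
The Column player indifferent between C1 and C2: p·6 + (1−p)·6 = p·(-2) + (1−p)·8 ⟹ 6 + 0p = 8 + (-10)p ⟹ p = 1/5.
The Row player indifferent between R1 and R2: q·(-3) + (1−q)·9 = q·7 + (1−q)·(-4) ⟹ 9 + (-12)q = (-4) + 11q ⟹ q = 13/23.

p = 1/5, q = 13/23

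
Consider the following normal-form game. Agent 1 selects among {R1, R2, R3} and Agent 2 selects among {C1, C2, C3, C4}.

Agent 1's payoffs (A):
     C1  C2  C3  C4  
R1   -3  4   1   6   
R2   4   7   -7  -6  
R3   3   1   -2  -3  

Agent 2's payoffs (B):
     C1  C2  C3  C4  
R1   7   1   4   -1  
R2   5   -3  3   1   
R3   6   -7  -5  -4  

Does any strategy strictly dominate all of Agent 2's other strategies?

C1

Check whether one of Agent 2's strategies beats all alternatives regardless of what the opponent does.
C1 strictly dominates: vs R1: 7 > each of {1, 4, -1}; vs R2: 5 > each of {-3, 3, 1}; vs R3: 6 > each of {-7, -5, -4}.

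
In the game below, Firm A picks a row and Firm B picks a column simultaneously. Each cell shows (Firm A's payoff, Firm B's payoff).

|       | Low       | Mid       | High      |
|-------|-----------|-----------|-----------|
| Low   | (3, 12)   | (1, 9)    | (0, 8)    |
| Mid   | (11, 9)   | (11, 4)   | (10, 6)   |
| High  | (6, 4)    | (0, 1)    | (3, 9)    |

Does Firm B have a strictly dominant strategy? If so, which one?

A strategy is strictly dominant if it gives Firm B a strictly higher payoff than every other strategy, against every choice by the opponent.
Low is not dominant: against High, High gives 9 > 4.
Mid is not dominant: against Low, Low gives 12 > 9.
High is not dominant: against Low, Low gives 12 > 8.
No single strategy is best against every opponent action.

None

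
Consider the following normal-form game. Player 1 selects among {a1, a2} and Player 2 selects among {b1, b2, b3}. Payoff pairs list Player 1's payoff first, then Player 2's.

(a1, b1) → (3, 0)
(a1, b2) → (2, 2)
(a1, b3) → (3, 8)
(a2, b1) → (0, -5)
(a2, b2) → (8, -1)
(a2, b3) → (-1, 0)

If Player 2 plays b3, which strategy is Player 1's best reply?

a1

With Player 2 fixed at b3, Player 1's payoffs are: a1 → 3, a2 → -1.
The maximum is 3, achieved by a1.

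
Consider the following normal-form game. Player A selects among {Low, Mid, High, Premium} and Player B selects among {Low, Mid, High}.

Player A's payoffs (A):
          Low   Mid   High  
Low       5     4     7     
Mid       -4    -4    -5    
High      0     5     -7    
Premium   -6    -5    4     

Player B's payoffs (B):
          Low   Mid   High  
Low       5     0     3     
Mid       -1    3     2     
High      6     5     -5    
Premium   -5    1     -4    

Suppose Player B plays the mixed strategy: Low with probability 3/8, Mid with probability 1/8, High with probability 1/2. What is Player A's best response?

Compute Player A's expected payoff from each pure strategy against the given mix.
Low: (3/8)·5 + (1/8)·4 + (1/2)·7 = 47/8
Mid: (3/8)·(-4) + (1/8)·(-4) + (1/2)·(-5) = -9/2
High: (3/8)·0 + (1/8)·5 + (1/2)·(-7) = -23/8
Premium: (3/8)·(-6) + (1/8)·(-5) + (1/2)·4 = -7/8
Highest expected payoff is 47/8, from Low.

Low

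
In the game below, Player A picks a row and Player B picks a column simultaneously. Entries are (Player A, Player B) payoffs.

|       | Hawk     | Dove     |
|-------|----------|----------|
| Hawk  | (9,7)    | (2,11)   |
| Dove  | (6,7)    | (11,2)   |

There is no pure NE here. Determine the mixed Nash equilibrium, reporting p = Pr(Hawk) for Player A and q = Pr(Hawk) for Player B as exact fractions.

In a mixed NE each player is indifferent between their pure strategies, so the opponent's mix sets the indifference.
Player B indifferent between Hawk and Dove: p·7 + (1−p)·7 = p·11 + (1−p)·2 ⟹ 7 + 0p = 2 + 9p ⟹ p = 5/9.
Player A indifferent between Hawk and Dove: q·9 + (1−q)·2 = q·6 + (1−q)·11 ⟹ 2 + 7q = 11 + (-5)q ⟹ q = 3/4.

p = 5/9, q = 3/4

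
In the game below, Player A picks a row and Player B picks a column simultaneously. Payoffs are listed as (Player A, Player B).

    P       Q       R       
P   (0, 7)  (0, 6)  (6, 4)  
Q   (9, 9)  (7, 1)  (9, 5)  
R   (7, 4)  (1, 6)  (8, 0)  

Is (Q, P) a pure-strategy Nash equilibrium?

Yes

Holding Player B at P: Player A gets 9 from Q, versus 0 from P, 7 from R. No profitable deviation for Player A.
Holding Player A at Q: Player B gets 9 from P, versus 1 from Q, 5 from R. No profitable deviation for Player B either.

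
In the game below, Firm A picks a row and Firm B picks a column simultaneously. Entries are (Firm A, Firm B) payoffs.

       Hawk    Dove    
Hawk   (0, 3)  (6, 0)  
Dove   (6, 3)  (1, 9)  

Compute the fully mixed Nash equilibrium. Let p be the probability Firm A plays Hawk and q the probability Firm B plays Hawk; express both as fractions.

Each player's mixing probability is pinned down by making the *other* player indifferent.
Firm B indifferent between Hawk and Dove: p·3 + (1−p)·3 = p·0 + (1−p)·9 ⟹ 3 + 0p = 9 + (-9)p ⟹ p = 2/3.
Firm A indifferent between Hawk and Dove: q·0 + (1−q)·6 = q·6 + (1−q)·1 ⟹ 6 + (-6)q = 1 + 5q ⟹ q = 5/11.

p = 2/3, q = 5/11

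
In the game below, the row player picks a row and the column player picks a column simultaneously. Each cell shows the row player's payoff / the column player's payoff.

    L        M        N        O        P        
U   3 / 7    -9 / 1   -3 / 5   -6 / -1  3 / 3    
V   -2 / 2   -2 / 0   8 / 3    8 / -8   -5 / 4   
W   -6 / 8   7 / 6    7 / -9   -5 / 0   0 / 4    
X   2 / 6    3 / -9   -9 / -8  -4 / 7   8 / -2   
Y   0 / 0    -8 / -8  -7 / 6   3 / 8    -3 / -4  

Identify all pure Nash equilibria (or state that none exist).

(U, L)

Check mutual best responses: a cell is a NE iff neither player can gain by unilaterally deviating.
The row player's best responses — vs L: U (payoff 3); vs M: W (payoff 7); vs N: V (payoff 8); vs O: V (payoff 8); vs P: X (payoff 8).
The column player's best responses — vs U: L (payoff 7); vs V: P (payoff 4); vs W: L (payoff 8); vs X: O (payoff 7); vs Y: O (payoff 8).
The only mutual best response is (U, L); neither player gains by switching there.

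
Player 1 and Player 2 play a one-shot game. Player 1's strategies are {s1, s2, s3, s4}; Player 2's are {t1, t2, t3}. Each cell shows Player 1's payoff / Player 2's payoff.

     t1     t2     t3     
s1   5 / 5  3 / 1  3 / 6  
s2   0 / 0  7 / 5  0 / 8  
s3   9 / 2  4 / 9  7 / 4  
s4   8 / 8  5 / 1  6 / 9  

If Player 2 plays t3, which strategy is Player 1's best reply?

With Player 2 fixed at t3, Player 1's payoffs are: s1 → 3, s2 → 0, s3 → 7, s4 → 6.
The maximum is 7, achieved by s3.

s3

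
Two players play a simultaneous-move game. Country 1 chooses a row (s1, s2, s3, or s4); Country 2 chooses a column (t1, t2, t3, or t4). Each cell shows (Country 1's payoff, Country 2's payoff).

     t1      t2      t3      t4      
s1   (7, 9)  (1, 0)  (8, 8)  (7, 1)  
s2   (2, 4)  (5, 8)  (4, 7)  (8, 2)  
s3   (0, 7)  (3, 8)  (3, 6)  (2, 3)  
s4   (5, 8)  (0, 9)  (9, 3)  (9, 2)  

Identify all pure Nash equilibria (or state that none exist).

A profile is a Nash equilibrium when each player is best-responding to the other.
Country 1's best responses — vs t1: s1 (payoff 7); vs t2: s2 (payoff 5); vs t3: s4 (payoff 9); vs t4: s4 (payoff 9).
Country 2's best responses — vs s1: t1 (payoff 9); vs s2: t2 (payoff 8); vs s3: t2 (payoff 8); vs s4: t2 (payoff 9).
Mutual best responses occur at (s1, t1) and (s2, t2); at each, neither player gains by switching.

(s1, t1) and (s2, t2)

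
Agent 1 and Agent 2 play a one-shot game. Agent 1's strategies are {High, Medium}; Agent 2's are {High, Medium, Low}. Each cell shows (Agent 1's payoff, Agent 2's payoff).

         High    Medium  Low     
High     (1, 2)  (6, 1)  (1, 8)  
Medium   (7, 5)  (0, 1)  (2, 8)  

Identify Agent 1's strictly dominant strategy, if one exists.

Check whether one of Agent 1's strategies beats all alternatives regardless of what the opponent does.
High is not dominant: against High, Medium gives 7 > 1.
Medium is not dominant: against Medium, High gives 6 > 0.
No single strategy is best against every opponent action.

None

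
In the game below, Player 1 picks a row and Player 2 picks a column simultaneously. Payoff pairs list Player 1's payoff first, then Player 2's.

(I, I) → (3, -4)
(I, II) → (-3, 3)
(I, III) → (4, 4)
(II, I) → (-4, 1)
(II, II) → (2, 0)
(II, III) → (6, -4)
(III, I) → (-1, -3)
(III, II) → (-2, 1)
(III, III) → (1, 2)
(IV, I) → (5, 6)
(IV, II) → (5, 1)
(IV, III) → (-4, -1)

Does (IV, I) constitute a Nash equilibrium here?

Yes

Holding Player 2 at I: Player 1 gets 5 from IV, versus 3 from I, -4 from II, -1 from III. No profitable deviation for Player 1.
Holding Player 1 at IV: Player 2 gets 6 from I, versus 1 from II, -1 from III. No profitable deviation for Player 2 either.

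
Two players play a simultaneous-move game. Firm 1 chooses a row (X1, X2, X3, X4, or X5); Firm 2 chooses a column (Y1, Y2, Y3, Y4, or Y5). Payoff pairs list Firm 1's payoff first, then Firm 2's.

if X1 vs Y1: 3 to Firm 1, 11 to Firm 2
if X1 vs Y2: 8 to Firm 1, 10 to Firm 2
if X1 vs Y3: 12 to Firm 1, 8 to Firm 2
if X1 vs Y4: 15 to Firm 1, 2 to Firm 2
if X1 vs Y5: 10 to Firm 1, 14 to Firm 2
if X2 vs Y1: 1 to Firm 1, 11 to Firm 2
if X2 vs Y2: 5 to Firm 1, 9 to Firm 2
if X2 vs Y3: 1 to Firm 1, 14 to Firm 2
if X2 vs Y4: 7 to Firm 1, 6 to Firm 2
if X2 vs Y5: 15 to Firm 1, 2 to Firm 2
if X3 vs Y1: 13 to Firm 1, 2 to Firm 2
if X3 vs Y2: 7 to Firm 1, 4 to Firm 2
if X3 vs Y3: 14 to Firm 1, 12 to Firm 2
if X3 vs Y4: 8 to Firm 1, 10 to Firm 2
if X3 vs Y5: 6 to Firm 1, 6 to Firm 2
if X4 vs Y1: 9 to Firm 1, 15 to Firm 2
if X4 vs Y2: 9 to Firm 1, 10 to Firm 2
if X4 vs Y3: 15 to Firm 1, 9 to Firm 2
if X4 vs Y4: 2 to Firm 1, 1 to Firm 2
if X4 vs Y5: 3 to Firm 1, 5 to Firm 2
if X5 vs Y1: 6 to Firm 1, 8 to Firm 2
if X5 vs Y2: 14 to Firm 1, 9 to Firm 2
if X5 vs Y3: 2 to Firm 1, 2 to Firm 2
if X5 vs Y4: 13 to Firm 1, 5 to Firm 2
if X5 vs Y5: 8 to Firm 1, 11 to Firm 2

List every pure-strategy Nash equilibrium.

Find each player's best response to every opponent strategy; NE are the intersections.
Firm 1's best responses — vs Y1: X3 (payoff 13); vs Y2: X5 (payoff 14); vs Y3: X4 (payoff 15); vs Y4: X1 (payoff 15); vs Y5: X2 (payoff 15).
Firm 2's best responses — vs X1: Y5 (payoff 14); vs X2: Y3 (payoff 14); vs X3: Y3 (payoff 12); vs X4: Y1 (payoff 15); vs X5: Y5 (payoff 11).
No cell has both players best-responding. For instance, Firm 1's best reply to Y3 is X4, but against X4 Firm 2 prefers Y1 over Y3.

There is no pure-strategy Nash equilibrium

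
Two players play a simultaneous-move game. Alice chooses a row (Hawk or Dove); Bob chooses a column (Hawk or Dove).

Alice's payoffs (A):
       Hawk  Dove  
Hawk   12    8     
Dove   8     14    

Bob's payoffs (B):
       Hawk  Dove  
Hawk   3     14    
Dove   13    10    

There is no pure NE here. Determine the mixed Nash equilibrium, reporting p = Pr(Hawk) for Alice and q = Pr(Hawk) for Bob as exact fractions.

p = 3/14, q = 3/5

Each player's mixing probability is pinned down by making the *other* player indifferent.
Bob indifferent between Hawk and Dove: p·3 + (1−p)·13 = p·14 + (1−p)·10 ⟹ 13 + (-10)p = 10 + 4p ⟹ p = 3/14.
Alice indifferent between Hawk and Dove: q·12 + (1−q)·8 = q·8 + (1−q)·14 ⟹ 8 + 4q = 14 + (-6)q ⟹ q = 3/5.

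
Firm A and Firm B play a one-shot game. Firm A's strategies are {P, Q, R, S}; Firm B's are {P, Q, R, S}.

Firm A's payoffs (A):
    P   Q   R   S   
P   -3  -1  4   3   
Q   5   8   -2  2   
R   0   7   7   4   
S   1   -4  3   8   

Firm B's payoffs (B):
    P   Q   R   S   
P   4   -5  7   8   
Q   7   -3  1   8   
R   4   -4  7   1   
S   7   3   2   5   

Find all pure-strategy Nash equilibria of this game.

A profile is a Nash equilibrium when each player is best-responding to the other.
Firm A's best responses — vs P: Q (payoff 5); vs Q: Q (payoff 8); vs R: R (payoff 7); vs S: S (payoff 8).
Firm B's best responses — vs P: S (payoff 8); vs Q: S (payoff 8); vs R: R (payoff 7); vs S: P (payoff 7).
The only mutual best response is (R, R); neither player gains by switching there.

(R, R)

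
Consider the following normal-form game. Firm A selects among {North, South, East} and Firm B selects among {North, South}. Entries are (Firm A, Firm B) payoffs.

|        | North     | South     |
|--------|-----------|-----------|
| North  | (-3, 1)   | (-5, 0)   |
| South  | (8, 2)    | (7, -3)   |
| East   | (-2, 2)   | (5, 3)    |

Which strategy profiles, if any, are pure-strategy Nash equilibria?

Check mutual best responses: a cell is a NE iff neither player can gain by unilaterally deviating.
Firm A's best responses — vs North: South (payoff 8); vs South: South (payoff 7).
Firm B's best responses — vs North: North (payoff 1); vs South: North (payoff 2); vs East: South (payoff 3).
The only mutual best response is (South, North); neither player gains by switching there.

(South, North)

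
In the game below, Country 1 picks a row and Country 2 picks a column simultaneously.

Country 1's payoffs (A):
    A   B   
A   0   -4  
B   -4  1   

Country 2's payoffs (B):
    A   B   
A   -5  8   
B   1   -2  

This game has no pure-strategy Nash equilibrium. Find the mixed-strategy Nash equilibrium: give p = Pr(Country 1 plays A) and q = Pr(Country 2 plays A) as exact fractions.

Each player's mixing probability is pinned down by making the *other* player indifferent.
Country 2 indifferent between A and B: p·(-5) + (1−p)·1 = p·8 + (1−p)·(-2) ⟹ 1 + (-6)p = (-2) + 10p ⟹ p = 3/16.
Country 1 indifferent between A and B: q·0 + (1−q)·(-4) = q·(-4) + (1−q)·1 ⟹ (-4) + 4q = 1 + (-5)q ⟹ q = 5/9.

p = 3/16, q = 5/9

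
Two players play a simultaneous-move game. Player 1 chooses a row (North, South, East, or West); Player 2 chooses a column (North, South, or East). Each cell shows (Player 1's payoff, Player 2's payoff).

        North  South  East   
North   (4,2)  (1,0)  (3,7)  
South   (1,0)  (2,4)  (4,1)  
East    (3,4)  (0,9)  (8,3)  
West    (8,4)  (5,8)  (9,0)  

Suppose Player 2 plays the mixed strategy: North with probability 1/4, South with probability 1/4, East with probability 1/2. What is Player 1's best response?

Player 1's best reply maximizes expected payoff against the mix.
North: (1/4)·4 + (1/4)·1 + (1/2)·3 = 11/4
South: (1/4)·1 + (1/4)·2 + (1/2)·4 = 11/4
East: (1/4)·3 + (1/4)·0 + (1/2)·8 = 19/4
West: (1/4)·8 + (1/4)·5 + (1/2)·9 = 31/4
Highest expected payoff is 31/4, from West.

West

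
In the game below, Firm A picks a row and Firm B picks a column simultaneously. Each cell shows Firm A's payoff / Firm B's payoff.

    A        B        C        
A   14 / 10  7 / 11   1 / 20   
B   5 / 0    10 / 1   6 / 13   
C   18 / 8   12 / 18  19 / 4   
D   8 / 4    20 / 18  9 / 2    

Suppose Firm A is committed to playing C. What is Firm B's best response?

B

With Firm A fixed at C, Firm B's payoffs are: A → 8, B → 18, C → 4.
The maximum is 18, achieved by B.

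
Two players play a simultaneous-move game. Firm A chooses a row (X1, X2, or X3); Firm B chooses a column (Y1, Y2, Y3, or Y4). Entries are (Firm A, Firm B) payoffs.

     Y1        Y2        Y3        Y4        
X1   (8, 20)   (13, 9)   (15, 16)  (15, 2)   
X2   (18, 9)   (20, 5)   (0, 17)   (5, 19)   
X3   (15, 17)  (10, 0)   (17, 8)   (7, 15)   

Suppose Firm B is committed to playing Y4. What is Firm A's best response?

X1

With Firm B fixed at Y4, Firm A's payoffs are: X1 → 15, X2 → 5, X3 → 7.
The maximum is 15, achieved by X1.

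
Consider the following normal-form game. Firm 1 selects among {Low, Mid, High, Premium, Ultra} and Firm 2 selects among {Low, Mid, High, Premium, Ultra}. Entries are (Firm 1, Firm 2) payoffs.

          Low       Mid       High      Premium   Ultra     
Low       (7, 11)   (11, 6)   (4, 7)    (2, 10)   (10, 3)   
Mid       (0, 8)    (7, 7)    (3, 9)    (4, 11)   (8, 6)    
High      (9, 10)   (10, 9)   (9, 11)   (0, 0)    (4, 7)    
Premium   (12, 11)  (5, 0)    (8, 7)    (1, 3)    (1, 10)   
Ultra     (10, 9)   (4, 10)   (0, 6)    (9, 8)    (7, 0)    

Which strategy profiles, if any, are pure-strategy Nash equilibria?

(High, High) and (Premium, Low)

Find each player's best response to every opponent strategy; NE are the intersections.
Firm 1's best responses — vs Low: Premium (payoff 12); vs Mid: Low (payoff 11); vs High: High (payoff 9); vs Premium: Ultra (payoff 9); vs Ultra: Low (payoff 10).
Firm 2's best responses — vs Low: Low (payoff 11); vs Mid: Premium (payoff 11); vs High: High (payoff 11); vs Premium: Low (payoff 11); vs Ultra: Mid (payoff 10).
Mutual best responses occur at (High, High) and (Premium, Low); at each, neither player gains by switching.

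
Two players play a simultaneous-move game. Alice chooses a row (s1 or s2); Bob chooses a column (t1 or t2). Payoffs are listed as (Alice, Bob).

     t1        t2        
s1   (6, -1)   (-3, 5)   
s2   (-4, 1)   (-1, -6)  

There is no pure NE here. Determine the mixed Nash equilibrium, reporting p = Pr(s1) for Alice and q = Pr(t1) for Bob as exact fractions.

In a mixed NE each player is indifferent between their pure strategies, so the opponent's mix sets the indifference.
Bob indifferent between t1 and t2: p·(-1) + (1−p)·1 = p·5 + (1−p)·(-6) ⟹ 1 + (-2)p = (-6) + 11p ⟹ p = 7/13.
Alice indifferent between s1 and s2: q·6 + (1−q)·(-3) = q·(-4) + (1−q)·(-1) ⟹ (-3) + 9q = (-1) + (-3)q ⟹ q = 1/6.

p = 7/13, q = 1/6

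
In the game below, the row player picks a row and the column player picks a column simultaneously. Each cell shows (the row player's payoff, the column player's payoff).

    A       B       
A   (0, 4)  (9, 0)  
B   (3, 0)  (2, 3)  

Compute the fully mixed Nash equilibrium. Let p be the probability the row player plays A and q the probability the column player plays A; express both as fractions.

Each player's mixing probability is pinned down by making the *other* player indifferent.
The column player indifferent between A and B: p·4 + (1−p)·0 = p·0 + (1−p)·3 ⟹ 0 + 4p = 3 + (-3)p ⟹ p = 3/7.
The row player indifferent between A and B: q·0 + (1−q)·9 = q·3 + (1−q)·2 ⟹ 9 + (-9)q = 2 + 1q ⟹ q = 7/10.

p = 3/7, q = 7/10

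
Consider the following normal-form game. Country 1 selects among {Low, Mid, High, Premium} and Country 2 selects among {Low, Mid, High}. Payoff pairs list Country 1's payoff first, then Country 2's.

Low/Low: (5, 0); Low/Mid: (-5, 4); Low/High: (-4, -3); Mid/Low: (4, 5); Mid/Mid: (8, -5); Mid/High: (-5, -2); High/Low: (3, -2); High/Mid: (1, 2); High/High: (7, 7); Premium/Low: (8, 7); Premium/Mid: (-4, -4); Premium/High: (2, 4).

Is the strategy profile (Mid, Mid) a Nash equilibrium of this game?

Holding Country 2 at Mid: Country 1 gets 8 from Mid, versus -5 from Low, 1 from High, -4 from Premium. No profitable deviation for Country 1.
Holding Country 1 at Mid: Country 2 gets -5 from Mid but could get 5 by switching to Low. Country 2 has a profitable deviation.

No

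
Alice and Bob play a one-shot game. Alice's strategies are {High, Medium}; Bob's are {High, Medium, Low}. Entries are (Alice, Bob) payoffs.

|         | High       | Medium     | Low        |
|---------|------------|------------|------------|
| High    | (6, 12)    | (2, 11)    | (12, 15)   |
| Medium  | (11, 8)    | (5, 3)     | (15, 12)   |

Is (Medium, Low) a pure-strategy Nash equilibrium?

Yes

Holding Bob at Low: Alice gets 15 from Medium, versus 12 from High. No profitable deviation for Alice.
Holding Alice at Medium: Bob gets 12 from Low, versus 8 from High, 3 from Medium. No profitable deviation for Bob either.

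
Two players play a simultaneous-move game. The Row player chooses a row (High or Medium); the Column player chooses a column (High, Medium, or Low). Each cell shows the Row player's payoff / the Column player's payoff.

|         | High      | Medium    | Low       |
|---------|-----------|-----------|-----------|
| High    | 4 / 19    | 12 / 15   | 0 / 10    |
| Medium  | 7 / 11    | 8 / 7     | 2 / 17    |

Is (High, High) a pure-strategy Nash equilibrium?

Holding the Column player at High: the Row player gets 4 from High but could get 7 by switching to Medium. The Row player has a profitable deviation.

No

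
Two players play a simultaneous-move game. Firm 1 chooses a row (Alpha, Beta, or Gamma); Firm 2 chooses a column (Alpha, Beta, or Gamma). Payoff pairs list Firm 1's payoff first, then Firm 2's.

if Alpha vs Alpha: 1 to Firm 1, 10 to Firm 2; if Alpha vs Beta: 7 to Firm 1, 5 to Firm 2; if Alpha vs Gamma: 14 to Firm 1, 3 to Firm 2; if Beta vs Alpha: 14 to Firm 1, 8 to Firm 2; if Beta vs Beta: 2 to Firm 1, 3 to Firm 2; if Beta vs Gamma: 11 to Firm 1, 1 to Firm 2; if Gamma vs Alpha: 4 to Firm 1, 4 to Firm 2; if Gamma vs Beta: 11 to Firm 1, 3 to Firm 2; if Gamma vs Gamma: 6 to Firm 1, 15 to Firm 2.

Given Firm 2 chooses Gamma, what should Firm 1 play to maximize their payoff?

With Firm 2 fixed at Gamma, Firm 1's payoffs are: Alpha → 14, Beta → 11, Gamma → 6.
The maximum is 14, achieved by Alpha.

Alpha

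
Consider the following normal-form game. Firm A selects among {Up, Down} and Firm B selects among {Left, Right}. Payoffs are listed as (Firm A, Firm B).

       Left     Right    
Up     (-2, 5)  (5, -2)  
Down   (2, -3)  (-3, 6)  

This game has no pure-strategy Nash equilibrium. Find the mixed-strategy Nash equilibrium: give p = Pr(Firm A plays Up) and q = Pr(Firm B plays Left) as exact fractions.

p = 9/16, q = 2/3

Each player's mixing probability is pinned down by making the *other* player indifferent.
Firm B indifferent between Left and Right: p·5 + (1−p)·(-3) = p·(-2) + (1−p)·6 ⟹ (-3) + 8p = 6 + (-8)p ⟹ p = 9/16.
Firm A indifferent between Up and Down: q·(-2) + (1−q)·5 = q·2 + (1−q)·(-3) ⟹ 5 + (-7)q = (-3) + 5q ⟹ q = 2/3.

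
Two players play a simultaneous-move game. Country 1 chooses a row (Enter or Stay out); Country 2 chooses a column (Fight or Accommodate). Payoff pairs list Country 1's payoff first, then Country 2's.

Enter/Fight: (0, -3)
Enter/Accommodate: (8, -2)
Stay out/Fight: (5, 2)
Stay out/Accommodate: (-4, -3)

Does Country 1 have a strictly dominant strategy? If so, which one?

Check whether one of Country 1's strategies beats all alternatives regardless of what the opponent does.
Enter is not dominant: against Fight, Stay out gives 5 > 0.
Stay out is not dominant: against Accommodate, Enter gives 8 > -4.
No single strategy is best against every opponent action.

No strictly dominant strategy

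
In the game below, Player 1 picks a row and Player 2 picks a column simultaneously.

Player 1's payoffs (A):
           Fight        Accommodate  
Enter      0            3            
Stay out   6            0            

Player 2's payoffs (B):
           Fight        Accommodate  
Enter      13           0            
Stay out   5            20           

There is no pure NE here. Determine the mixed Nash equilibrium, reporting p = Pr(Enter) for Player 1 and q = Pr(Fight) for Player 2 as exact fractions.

p = 15/28, q = 1/3

Each player's mixing probability is pinned down by making the *other* player indifferent.
Player 2 indifferent between Fight and Accommodate: p·13 + (1−p)·5 = p·0 + (1−p)·20 ⟹ 5 + 8p = 20 + (-20)p ⟹ p = 15/28.
Player 1 indifferent between Enter and Stay out: q·0 + (1−q)·3 = q·6 + (1−q)·0 ⟹ 3 + (-3)q = 0 + 6q ⟹ q = 1/3.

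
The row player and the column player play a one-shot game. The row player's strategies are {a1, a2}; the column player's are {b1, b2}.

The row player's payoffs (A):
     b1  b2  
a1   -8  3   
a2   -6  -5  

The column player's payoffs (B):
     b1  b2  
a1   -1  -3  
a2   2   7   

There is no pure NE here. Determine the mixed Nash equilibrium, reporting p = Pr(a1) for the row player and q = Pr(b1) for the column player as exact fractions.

Each player's mixing probability is pinned down by making the *other* player indifferent.
The column player indifferent between b1 and b2: p·(-1) + (1−p)·2 = p·(-3) + (1−p)·7 ⟹ 2 + (-3)p = 7 + (-10)p ⟹ p = 5/7.
The row player indifferent between a1 and a2: q·(-8) + (1−q)·3 = q·(-6) + (1−q)·(-5) ⟹ 3 + (-11)q = (-5) + (-1)q ⟹ q = 4/5.

p = 5/7, q = 4/5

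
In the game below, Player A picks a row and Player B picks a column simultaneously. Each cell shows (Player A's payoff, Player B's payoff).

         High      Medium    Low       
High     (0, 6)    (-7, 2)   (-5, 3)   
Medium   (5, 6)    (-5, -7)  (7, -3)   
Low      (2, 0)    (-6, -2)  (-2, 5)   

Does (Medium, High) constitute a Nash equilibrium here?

Yes

Holding Player B at High: Player A gets 5 from Medium, versus 0 from High, 2 from Low. No profitable deviation for Player A.
Holding Player A at Medium: Player B gets 6 from High, versus -7 from Medium, -3 from Low. No profitable deviation for Player B either.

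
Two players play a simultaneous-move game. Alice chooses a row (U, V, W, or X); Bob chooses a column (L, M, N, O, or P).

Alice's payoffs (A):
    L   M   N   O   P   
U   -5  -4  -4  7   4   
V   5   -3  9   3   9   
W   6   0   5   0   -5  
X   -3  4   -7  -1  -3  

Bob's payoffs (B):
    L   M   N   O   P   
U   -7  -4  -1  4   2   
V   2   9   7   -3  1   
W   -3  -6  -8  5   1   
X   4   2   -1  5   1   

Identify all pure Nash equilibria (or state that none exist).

Check mutual best responses: a cell is a NE iff neither player can gain by unilaterally deviating.
Alice's best responses — vs L: W (payoff 6); vs M: X (payoff 4); vs N: V (payoff 9); vs O: U (payoff 7); vs P: V (payoff 9).
Bob's best responses — vs U: O (payoff 4); vs V: M (payoff 9); vs W: O (payoff 5); vs X: O (payoff 5).
The only mutual best response is (U, O); neither player gains by switching there.

(U, O)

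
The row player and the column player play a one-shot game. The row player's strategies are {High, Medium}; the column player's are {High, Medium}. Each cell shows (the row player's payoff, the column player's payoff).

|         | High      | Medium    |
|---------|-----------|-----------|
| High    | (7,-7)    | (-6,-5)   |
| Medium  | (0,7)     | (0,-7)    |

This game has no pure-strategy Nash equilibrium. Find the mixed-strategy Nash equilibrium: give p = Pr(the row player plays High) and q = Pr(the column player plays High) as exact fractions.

In a mixed NE each player is indifferent between their pure strategies, so the opponent's mix sets the indifference.
The column player indifferent between High and Medium: p·(-7) + (1−p)·7 = p·(-5) + (1−p)·(-7) ⟹ 7 + (-14)p = (-7) + 2p ⟹ p = 7/8.
The row player indifferent between High and Medium: q·7 + (1−q)·(-6) = q·0 + (1−q)·0 ⟹ (-6) + 13q = 0 + 0q ⟹ q = 6/13.

p = 7/8, q = 6/13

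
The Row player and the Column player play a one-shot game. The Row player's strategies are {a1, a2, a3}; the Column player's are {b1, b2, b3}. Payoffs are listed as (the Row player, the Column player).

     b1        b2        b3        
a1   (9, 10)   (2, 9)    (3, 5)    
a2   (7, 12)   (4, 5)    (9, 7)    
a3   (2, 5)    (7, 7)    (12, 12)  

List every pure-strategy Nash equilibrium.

(a1, b1) and (a3, b3)

A profile is a Nash equilibrium when each player is best-responding to the other.
The Row player's best responses — vs b1: a1 (payoff 9); vs b2: a3 (payoff 7); vs b3: a3 (payoff 12).
The Column player's best responses — vs a1: b1 (payoff 10); vs a2: b1 (payoff 12); vs a3: b3 (payoff 12).
Mutual best responses occur at (a1, b1) and (a3, b3); at each, neither player gains by switching.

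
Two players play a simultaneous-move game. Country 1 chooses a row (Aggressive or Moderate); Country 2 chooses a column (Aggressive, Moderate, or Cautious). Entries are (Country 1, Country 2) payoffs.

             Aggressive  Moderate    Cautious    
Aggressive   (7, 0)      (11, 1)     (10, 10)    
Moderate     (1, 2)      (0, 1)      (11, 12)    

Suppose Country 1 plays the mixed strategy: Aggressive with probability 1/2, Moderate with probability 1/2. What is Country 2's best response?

Compute Country 2's expected payoff from each pure strategy against the given mix.
Aggressive: (1/2)·0 + (1/2)·2 = 1
Moderate: (1/2)·1 + (1/2)·1 = 1
Cautious: (1/2)·10 + (1/2)·12 = 11
Highest expected payoff is 11, from Cautious.

Cautious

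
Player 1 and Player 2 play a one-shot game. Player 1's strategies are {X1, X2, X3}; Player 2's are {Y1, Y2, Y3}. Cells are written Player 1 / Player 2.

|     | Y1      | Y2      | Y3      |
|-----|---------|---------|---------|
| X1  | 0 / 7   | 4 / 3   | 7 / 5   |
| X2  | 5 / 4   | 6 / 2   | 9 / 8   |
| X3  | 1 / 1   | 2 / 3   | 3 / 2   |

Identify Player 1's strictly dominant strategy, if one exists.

A strategy is strictly dominant if it gives Player 1 a strictly higher payoff than every other strategy, against every choice by the opponent.
X2 strictly dominates: vs Y1: 5 > each of {0, 1}; vs Y2: 6 > each of {4, 2}; vs Y3: 9 > each of {7, 3}.

X2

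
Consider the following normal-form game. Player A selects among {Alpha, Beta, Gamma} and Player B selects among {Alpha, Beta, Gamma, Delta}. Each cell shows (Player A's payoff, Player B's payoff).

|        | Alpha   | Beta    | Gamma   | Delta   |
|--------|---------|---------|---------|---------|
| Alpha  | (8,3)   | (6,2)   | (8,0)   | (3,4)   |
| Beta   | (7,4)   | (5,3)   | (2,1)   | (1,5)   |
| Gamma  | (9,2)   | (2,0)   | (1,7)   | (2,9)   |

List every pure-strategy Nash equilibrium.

(Alpha, Delta)

Check mutual best responses: a cell is a NE iff neither player can gain by unilaterally deviating.
Player A's best responses — vs Alpha: Gamma (payoff 9); vs Beta: Alpha (payoff 6); vs Gamma: Alpha (payoff 8); vs Delta: Alpha (payoff 3).
Player B's best responses — vs Alpha: Delta (payoff 4); vs Beta: Delta (payoff 5); vs Gamma: Delta (payoff 9).
The only mutual best response is (Alpha, Delta); neither player gains by switching there.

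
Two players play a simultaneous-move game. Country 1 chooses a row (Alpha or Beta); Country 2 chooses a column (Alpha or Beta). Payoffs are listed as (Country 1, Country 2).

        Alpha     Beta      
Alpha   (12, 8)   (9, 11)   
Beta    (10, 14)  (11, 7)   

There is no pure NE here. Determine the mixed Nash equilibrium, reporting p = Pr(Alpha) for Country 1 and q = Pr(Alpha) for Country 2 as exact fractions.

Each player's mixing probability is pinned down by making the *other* player indifferent.
Country 2 indifferent between Alpha and Beta: p·8 + (1−p)·14 = p·11 + (1−p)·7 ⟹ 14 + (-6)p = 7 + 4p ⟹ p = 7/10.
Country 1 indifferent between Alpha and Beta: q·12 + (1−q)·9 = q·10 + (1−q)·11 ⟹ 9 + 3q = 11 + (-1)q ⟹ q = 1/2.

p = 7/10, q = 1/2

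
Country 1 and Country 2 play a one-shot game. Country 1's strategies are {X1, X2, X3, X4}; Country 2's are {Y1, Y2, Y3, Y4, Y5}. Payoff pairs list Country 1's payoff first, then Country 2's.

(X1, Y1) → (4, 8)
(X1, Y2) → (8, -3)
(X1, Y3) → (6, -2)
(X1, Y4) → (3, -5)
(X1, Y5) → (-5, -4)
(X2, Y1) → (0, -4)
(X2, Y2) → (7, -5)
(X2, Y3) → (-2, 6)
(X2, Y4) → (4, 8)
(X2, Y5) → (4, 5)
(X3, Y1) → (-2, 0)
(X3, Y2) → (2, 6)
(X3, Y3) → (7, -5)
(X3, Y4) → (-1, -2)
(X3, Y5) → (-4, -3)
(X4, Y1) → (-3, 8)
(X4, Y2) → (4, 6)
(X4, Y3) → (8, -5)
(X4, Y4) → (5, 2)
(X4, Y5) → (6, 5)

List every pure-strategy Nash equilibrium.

(X1, Y1)

Check mutual best responses: a cell is a NE iff neither player can gain by unilaterally deviating.
Country 1's best responses — vs Y1: X1 (payoff 4); vs Y2: X1 (payoff 8); vs Y3: X4 (payoff 8); vs Y4: X4 (payoff 5); vs Y5: X4 (payoff 6).
Country 2's best responses — vs X1: Y1 (payoff 8); vs X2: Y4 (payoff 8); vs X3: Y2 (payoff 6); vs X4: Y1 (payoff 8).
The only mutual best response is (X1, Y1); neither player gains by switching there.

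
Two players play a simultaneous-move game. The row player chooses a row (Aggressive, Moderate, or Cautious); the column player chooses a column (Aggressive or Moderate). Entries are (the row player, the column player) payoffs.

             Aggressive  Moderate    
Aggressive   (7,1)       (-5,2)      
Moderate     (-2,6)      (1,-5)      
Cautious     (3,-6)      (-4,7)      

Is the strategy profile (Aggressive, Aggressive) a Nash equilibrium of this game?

No

Holding the column player at Aggressive: the row player gets 7 from Aggressive, versus -2 from Moderate, 3 from Cautious. No profitable deviation for the row player.
Holding the row player at Aggressive: the column player gets 1 from Aggressive but could get 2 by switching to Moderate. The column player has a profitable deviation.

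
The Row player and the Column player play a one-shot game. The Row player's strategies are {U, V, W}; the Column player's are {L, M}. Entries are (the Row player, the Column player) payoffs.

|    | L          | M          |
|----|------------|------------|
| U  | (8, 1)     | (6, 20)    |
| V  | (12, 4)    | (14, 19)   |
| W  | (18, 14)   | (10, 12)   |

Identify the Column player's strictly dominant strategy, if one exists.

None

Check whether one of the Column player's strategies beats all alternatives regardless of what the opponent does.
L is not dominant: against U, M gives 20 > 1.
M is not dominant: against W, L gives 14 > 12.
No single strategy is best against every opponent action.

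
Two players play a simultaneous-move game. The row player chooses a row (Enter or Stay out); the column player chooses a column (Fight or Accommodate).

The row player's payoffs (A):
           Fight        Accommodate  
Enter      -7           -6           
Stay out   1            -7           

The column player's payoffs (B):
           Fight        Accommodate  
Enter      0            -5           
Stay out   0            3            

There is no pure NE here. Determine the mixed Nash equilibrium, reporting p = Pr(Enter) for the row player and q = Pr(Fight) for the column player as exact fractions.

In a mixed NE each player is indifferent between their pure strategies, so the opponent's mix sets the indifference.
The column player indifferent between Fight and Accommodate: p·0 + (1−p)·0 = p·(-5) + (1−p)·3 ⟹ 0 + 0p = 3 + (-8)p ⟹ p = 3/8.
The row player indifferent between Enter and Stay out: q·(-7) + (1−q)·(-6) = q·1 + (1−q)·(-7) ⟹ (-6) + (-1)q = (-7) + 8q ⟹ q = 1/9.

p = 3/8, q = 1/9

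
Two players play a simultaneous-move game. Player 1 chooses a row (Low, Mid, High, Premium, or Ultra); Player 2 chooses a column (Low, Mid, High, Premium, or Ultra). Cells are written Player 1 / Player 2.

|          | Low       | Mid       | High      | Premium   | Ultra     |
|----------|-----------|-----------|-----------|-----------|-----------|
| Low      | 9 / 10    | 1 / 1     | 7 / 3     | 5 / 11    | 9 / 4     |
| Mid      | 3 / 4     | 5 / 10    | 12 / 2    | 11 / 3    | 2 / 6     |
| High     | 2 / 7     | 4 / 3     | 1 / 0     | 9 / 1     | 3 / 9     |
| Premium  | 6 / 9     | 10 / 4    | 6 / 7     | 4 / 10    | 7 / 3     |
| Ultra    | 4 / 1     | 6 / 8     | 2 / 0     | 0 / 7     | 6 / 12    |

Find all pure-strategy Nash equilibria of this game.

There is no pure-strategy Nash equilibrium

Find each player's best response to every opponent strategy; NE are the intersections.
Player 1's best responses — vs Low: Low (payoff 9); vs Mid: Premium (payoff 10); vs High: Mid (payoff 12); vs Premium: Mid (payoff 11); vs Ultra: Low (payoff 9).
Player 2's best responses — vs Low: Premium (payoff 11); vs Mid: Mid (payoff 10); vs High: Ultra (payoff 9); vs Premium: Premium (payoff 10); vs Ultra: Ultra (payoff 12).
No cell has both players best-responding. For instance, Player 1's best reply to Premium is Mid, but against Mid Player 2 prefers Mid over Premium.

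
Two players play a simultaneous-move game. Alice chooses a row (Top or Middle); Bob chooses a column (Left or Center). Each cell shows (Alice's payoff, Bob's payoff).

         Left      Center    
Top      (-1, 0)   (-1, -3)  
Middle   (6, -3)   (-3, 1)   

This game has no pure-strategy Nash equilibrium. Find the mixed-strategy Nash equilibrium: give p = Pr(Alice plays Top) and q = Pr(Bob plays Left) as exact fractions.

p = 4/7, q = 2/9

Each player's mixing probability is pinned down by making the *other* player indifferent.
Bob indifferent between Left and Center: p·0 + (1−p)·(-3) = p·(-3) + (1−p)·1 ⟹ (-3) + 3p = 1 + (-4)p ⟹ p = 4/7.
Alice indifferent between Top and Middle: q·(-1) + (1−q)·(-1) = q·6 + (1−q)·(-3) ⟹ (-1) + 0q = (-3) + 9q ⟹ q = 2/9.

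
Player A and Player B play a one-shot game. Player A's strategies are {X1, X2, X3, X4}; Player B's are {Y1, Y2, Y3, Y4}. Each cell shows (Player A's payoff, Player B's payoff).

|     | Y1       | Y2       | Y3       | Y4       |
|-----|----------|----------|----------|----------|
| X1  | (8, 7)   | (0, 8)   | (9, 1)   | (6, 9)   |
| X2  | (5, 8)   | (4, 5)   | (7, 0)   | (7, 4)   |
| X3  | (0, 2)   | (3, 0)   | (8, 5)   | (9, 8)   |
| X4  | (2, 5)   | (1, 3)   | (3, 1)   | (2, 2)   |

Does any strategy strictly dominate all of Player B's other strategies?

A strategy is strictly dominant if it gives Player B a strictly higher payoff than every other strategy, against every choice by the opponent.
Y1 is not dominant: against X1, Y2 gives 8 > 7.
Y2 is not dominant: against X1, Y4 gives 9 > 8.
Y3 is not dominant: against X1, Y1 gives 7 > 1.
Y4 is not dominant: against X2, Y1 gives 8 > 4.
No single strategy is best against every opponent action.

None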